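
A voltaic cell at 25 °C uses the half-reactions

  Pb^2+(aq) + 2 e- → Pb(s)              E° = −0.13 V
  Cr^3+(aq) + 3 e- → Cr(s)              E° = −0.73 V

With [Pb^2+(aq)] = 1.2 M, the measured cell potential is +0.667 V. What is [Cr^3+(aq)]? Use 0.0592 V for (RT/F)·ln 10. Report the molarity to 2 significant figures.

0.00053 M

With Pb²⁺/Pb at the cathode and Cr³⁺/Cr at the anode, E°cell = −0.13 − (−0.73) = +0.60 V (n = 6).
Rearranging E = E° − (0.0592/n)·log Q gives log Q = 6(+0.60 − (+0.667))/0.0592 = −6.791.
Balancing electrons gives 3 Pb^2+(aq) + 2 Cr(s) → 3 Pb(s) + 2 Cr^3+(aq); thus Q = [Cr^3+(aq)]^2 / [Pb^2+(aq)]^3.
Substituting the known concentrations and solving, log [Cr^3+(aq)] = −3.277 and [Cr^3+(aq)] = 0.00053 M.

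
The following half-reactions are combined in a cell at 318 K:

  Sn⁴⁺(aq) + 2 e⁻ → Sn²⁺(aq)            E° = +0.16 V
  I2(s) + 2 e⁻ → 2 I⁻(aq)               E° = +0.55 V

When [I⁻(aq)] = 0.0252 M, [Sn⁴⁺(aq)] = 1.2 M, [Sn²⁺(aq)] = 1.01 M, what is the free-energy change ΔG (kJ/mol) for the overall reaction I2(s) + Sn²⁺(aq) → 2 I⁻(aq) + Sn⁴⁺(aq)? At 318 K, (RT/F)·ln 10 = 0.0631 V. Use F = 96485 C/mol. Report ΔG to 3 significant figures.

−94.3 kJ/mol

E°cell = +0.55 − (+0.16) = +0.39 V; the balanced reaction transfers n = 2 electrons.
The reaction quotient is ([I⁻(aq)]^2·[Sn⁴⁺(aq)]) / [Sn²⁺(aq)] = 0.000755; by Nernst, E = +0.39 − (0.0631/2)(−3.122) = +0.4885 V.
Finally ΔG = −nFE = −(2)(96485 C/mol)(+0.4885 V) = −94.3 kJ/mol.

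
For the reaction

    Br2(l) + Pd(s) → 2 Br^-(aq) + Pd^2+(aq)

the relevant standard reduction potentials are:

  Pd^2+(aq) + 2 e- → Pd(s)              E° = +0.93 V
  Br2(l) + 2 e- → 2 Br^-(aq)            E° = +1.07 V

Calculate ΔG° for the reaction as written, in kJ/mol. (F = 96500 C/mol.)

In the reaction as written Br2(l) is reduced, so the Br₂/Br⁻ couple is the cathode and Pd²⁺/Pd is the anode.
E°cell = +1.07 − (+0.93) = +0.14 V; balancing electrons gives n = 2.
ΔG° = −nFE°cell = −(2)(96500)(+0.14) J/mol = −27.0 kJ/mol.

−27.0 kJ/mol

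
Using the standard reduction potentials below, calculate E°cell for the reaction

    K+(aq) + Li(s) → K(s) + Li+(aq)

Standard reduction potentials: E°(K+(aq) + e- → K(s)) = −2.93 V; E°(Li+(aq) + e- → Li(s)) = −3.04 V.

In the reaction as written, K+(aq) is reduced (cathode) and Li+(aq) is produced by oxidation at the anode.
E°cell = E°(cathode) − E°(anode) = −2.93 − (−3.04) = +0.11 V.

+0.11 V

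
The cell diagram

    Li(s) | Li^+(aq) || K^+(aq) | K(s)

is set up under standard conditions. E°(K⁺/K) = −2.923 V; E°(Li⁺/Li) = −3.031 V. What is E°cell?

By convention the left-hand electrode in cell notation is the anode (oxidation) and the right-hand electrode is the cathode (reduction).
E°cell = E°(right) − E°(left) = −2.923 − (−3.031) = +0.108 V.

+0.108 V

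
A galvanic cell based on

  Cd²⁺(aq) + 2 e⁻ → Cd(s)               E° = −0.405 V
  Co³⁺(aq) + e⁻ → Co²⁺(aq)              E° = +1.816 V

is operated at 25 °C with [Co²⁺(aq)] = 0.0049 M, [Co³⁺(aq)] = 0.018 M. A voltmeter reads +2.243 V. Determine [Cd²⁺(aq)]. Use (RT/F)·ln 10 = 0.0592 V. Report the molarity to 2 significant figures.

2.4 M

Co³⁺/Co²⁺ is the cathode (higher E°); E°cell = +1.816 − (−0.405) = +2.221 V with n = 2.
From the Nernst equation, log Q = n(E° − E)/0.0592 = 2·(+2.221 − (+2.243))/0.0592 = −0.743.
Balancing electrons gives 2 Co³⁺(aq) + Cd(s) → 2 Co²⁺(aq) + Cd²⁺(aq); thus Q = ([Co²⁺(aq)]^2·[Cd²⁺(aq)]) / [Co³⁺(aq)]^2.
Solving for the unknown gives log [Cd²⁺(aq)] = 0.387, so [Cd²⁺(aq)] ≈ 2.4 M.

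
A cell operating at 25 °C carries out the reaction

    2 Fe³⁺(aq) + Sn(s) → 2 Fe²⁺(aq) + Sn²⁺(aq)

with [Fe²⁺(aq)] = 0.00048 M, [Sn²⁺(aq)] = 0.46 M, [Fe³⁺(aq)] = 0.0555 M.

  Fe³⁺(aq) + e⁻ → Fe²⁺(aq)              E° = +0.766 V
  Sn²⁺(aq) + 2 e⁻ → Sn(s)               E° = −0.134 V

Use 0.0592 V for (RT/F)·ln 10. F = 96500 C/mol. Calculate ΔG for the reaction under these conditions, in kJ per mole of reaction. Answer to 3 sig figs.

With Fe³⁺/Fe²⁺ reduced at the cathode, E°cell = +0.766 − (−0.134) = +0.900 V and n = 2.
The reaction quotient is ([Fe²⁺(aq)]^2·[Sn²⁺(aq)]) / [Fe³⁺(aq)]^2 = 3.44×10^−5; by Nernst, E = +0.900 − (0.0592/2)(−4.463) = +1.0321 V.
Finally ΔG = −nFE = −(2)(96500 C/mol)(+1.0321 V) = −199 kJ/mol.

−199 kJ/mol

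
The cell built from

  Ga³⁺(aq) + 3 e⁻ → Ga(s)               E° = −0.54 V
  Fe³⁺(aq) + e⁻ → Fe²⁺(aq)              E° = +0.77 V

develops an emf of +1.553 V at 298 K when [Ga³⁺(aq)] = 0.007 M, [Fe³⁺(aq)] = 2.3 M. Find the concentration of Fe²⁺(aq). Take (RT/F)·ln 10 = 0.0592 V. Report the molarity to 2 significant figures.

The Fe³⁺/Fe²⁺ couple has the larger reduction potential, so it is the cathode: E°cell = +0.77 − (−0.54) = +1.31 V and n = 3.
From the Nernst equation, log Q = n(E° − E)/0.0592 = 3·(+1.31 − (+1.553))/0.0592 = −12.314.
The balanced reaction is 3 Fe³⁺(aq) + Ga(s) → 3 Fe²⁺(aq) + Ga³⁺(aq), so Q = ([Fe²⁺(aq)]^3·[Ga³⁺(aq)]) / [Fe³⁺(aq)]^3.
Isolating [Fe²⁺(aq)] in Q = 10^{−12.314} yields log [Fe²⁺(aq)] = −3.025, i.e. 0.00094 M.

0.00094 M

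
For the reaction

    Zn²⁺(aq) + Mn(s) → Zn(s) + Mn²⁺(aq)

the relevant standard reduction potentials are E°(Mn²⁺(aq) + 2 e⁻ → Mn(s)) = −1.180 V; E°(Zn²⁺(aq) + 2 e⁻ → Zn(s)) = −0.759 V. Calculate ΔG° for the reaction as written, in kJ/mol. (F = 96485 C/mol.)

−81.2 kJ/mol

In the reaction as written Zn²⁺(aq) is reduced, so the Zn²⁺/Zn couple is the cathode and Mn²⁺/Mn is the anode.
E°cell = −0.759 − (−1.180) = +0.421 V; balancing electrons gives n = 2.
ΔG° = −nFE°cell = −(2)(96485)(+0.421) J/mol = −81.2 kJ/mol.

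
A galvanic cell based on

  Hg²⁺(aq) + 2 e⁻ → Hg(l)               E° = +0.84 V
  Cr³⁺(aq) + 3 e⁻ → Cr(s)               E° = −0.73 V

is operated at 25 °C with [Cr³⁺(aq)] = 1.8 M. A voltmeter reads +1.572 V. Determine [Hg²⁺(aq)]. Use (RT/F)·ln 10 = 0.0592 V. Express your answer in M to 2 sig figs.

1.7 M

With Hg²⁺/Hg at the cathode and Cr³⁺/Cr at the anode, E°cell = +0.84 − (−0.73) = +1.57 V (n = 6).
Since E = E° − (0.0592/n)·log Q, log Q = n(E° − E)/0.0592 = −0.203.
The balanced reaction is 3 Hg²⁺(aq) + 2 Cr(s) → 3 Hg(l) + 2 Cr³⁺(aq), so Q = [Cr³⁺(aq)]^2 / [Hg²⁺(aq)]^3.
Isolating [Hg²⁺(aq)] in Q = 10^{−0.203} yields log [Hg²⁺(aq)] = 0.238, i.e. 1.7 M.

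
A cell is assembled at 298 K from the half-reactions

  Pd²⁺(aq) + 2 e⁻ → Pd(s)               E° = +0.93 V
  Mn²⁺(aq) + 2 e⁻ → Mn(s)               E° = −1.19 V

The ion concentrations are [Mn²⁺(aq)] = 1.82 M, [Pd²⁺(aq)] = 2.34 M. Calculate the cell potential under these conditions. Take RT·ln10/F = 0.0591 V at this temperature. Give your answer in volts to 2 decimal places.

+2.12 V

The Pd²⁺/Pd couple has the more positive E°, so it is the cathode; Mn²⁺/Mn is the anode.
E°cell = +0.93 − (−1.19) = +2.12 V, with n = 2 electrons transferred.
For the overall reaction Pd²⁺(aq) + Mn(s) → Pd(s) + Mn²⁺(aq), Q = [Mn²⁺(aq)] / [Pd²⁺(aq)] = 0.778, giving log Q = −0.109.
Applying E = E° − (RT ln10/nF)·log Q gives +2.12 − (0.0591/2)(−0.109) = +2.12 V.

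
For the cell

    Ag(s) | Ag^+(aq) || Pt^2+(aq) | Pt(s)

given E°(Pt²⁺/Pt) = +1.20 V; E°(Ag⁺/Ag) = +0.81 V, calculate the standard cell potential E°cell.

By convention the left-hand electrode in cell notation is the anode (oxidation) and the right-hand electrode is the cathode (reduction).
E°cell = E°(right) − E°(left) = +1.20 − (+0.81) = +0.39 V.

+0.39 V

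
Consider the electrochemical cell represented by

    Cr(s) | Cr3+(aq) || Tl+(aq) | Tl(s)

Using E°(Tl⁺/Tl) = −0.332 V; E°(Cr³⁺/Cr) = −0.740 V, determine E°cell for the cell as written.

By convention the left-hand electrode in cell notation is the anode (oxidation) and the right-hand electrode is the cathode (reduction).
E°cell = E°(right) − E°(left) = −0.332 − (−0.740) = +0.408 V.

+0.408 V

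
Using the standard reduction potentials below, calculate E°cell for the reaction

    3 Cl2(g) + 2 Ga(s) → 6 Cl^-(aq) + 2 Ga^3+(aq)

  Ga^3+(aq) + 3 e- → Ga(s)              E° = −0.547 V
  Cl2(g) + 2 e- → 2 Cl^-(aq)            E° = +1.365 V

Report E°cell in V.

In the reaction as written, Cl2(g) is reduced (cathode) and Ga^3+(aq) is produced by oxidation at the anode.
E°cell = E°(cathode) − E°(anode) = +1.365 − (−0.547) = +1.912 V.

+1.912 V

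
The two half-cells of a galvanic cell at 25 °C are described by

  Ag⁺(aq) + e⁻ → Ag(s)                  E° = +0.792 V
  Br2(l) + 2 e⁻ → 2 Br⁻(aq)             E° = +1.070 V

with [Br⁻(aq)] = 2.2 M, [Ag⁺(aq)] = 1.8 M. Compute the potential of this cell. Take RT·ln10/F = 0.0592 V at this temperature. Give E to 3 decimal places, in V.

The Br₂/Br⁻ couple has the more positive E°, so it is the cathode; Ag⁺/Ag is the anode.
The standard potential is +1.070 − (+0.792) = +0.278 V and the balanced reaction transfers n = 2 electrons.
Balancing gives Br2(l) + 2 Ag(s) → 2 Br⁻(aq) + 2 Ag⁺(aq); hence Q = [Br⁻(aq)]^2·[Ag⁺(aq)]^2 = 15.7 (log Q = 1.195).
E = E° − (0.0592/n)·log Q = +0.278 − (0.0592/2)(1.195) = +0.243 V.

+0.243 V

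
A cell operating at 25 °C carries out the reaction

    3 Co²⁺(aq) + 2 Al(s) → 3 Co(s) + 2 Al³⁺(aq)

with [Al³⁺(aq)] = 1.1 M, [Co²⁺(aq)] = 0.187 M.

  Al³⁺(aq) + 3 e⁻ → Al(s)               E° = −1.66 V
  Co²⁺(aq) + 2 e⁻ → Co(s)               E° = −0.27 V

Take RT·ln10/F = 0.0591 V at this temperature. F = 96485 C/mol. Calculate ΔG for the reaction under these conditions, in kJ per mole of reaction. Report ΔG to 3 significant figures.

−792 kJ/mol

With Co²⁺/Co reduced at the cathode, E°cell = −0.27 − (−1.66) = +1.39 V and n = 6.
The reaction quotient is [Al³⁺(aq)]^2 / [Co²⁺(aq)]^3 = 185; by Nernst, E = +1.39 − (0.0591/6)(2.267) = +1.3677 V.
ΔG = −nFE = −(6)(96485)(+1.3677) J/mol = −792 kJ/mol.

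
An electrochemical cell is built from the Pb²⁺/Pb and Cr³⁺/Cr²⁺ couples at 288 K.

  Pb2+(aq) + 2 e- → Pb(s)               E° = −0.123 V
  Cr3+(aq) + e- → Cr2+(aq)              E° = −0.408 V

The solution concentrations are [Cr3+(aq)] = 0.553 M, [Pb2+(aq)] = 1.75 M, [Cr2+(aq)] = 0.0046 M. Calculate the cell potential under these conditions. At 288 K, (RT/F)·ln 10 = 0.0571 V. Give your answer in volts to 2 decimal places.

Since E°(Pb²⁺/Pb) > E°(Cr³⁺/Cr²⁺), Pb²⁺/Pb serves as the cathode.
The standard potential is −0.123 − (−0.408) = +0.285 V and the balanced reaction transfers n = 2 electrons.
Balancing gives Pb2+(aq) + 2 Cr2+(aq) → Pb(s) + 2 Cr3+(aq); hence Q = [Cr3+(aq)]^2 / ([Pb2+(aq)]·[Cr2+(aq)]^2) = 8.26×10^3 (log Q = 3.917).
Applying E = E° − (RT ln10/nF)·log Q gives +0.285 − (0.0571/2)(3.917) = +0.17 V.

+0.17 V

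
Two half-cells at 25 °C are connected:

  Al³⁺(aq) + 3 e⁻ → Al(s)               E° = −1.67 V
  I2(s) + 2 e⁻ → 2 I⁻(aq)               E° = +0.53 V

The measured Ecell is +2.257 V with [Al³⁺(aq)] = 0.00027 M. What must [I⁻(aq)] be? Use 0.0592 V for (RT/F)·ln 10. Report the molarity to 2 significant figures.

With I₂/I⁻ at the cathode and Al³⁺/Al at the anode, E°cell = +0.53 − (−1.67) = +2.20 V (n = 6).
Rearranging E = E° − (0.0592/n)·log Q gives log Q = 6(+2.20 − (+2.257))/0.0592 = −5.777.
The balanced reaction is 3 I2(s) + 2 Al(s) → 6 I⁻(aq) + 2 Al³⁺(aq), so Q = [I⁻(aq)]^6·[Al³⁺(aq)]^2.
Isolating [I⁻(aq)] in Q = 10^{−5.777} yields log [I⁻(aq)] = 0.227, i.e. 1.7 M.

1.7 M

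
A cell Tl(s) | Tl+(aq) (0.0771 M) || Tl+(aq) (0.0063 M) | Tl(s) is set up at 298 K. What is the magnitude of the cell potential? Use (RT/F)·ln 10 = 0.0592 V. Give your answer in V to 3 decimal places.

For a concentration cell E°cell = 0, since both electrodes use the same couple.
The compartment with the higher Tl+(aq) concentration (0.0771 M) acts as the cathode; ions are reduced there and produced at the dilute (0.0063 M) anode.
With n = 1, Ecell = −(0.0592/1)·log([dilute]/[conc]) = −(0.0592/1)·log(0.0063/0.0771) = +0.064 V.

0.064 V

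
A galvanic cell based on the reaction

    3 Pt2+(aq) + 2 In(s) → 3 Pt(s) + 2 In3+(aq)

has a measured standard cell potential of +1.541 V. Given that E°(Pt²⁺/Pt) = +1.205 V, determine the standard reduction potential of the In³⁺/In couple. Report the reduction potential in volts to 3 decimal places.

−0.336 V

In the reaction as written the Pt²⁺/Pt couple is reduced (cathode) and In³⁺/In is oxidized (anode), so E°cell = E°(Pt²⁺/Pt) − E°(In³⁺/In).
E°(In³⁺/In) = E°(cathode) − E°cell = +1.205 − (+1.541) = −0.336 V.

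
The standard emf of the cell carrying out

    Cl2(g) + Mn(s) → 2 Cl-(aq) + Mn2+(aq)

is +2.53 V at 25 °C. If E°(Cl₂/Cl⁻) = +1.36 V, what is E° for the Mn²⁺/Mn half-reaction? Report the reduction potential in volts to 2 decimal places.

−1.17 V

In the reaction as written the Cl₂/Cl⁻ couple is reduced (cathode) and Mn²⁺/Mn is oxidized (anode), so E°cell = E°(Cl₂/Cl⁻) − E°(Mn²⁺/Mn).
E°(Mn²⁺/Mn) = E°(cathode) − E°cell = +1.36 − (+2.53) = −1.17 V.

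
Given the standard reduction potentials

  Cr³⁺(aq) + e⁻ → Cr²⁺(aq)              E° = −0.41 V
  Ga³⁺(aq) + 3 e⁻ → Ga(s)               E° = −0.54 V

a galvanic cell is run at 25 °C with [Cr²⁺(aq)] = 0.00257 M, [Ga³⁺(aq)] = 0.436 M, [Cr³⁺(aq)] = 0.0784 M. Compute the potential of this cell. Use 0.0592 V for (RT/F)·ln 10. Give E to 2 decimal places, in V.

+0.22 V

Since E°(Cr³⁺/Cr²⁺) > E°(Ga³⁺/Ga), Cr³⁺/Cr²⁺ serves as the cathode.
The standard potential is −0.41 − (−0.54) = +0.13 V and the balanced reaction transfers n = 3 electrons.
The balanced reaction is 3 Cr³⁺(aq) + Ga(s) → 3 Cr²⁺(aq) + Ga³⁺(aq), so Q = ([Cr²⁺(aq)]^3·[Ga³⁺(aq)]) / [Cr³⁺(aq)]^3 = 1.54×10^−5 and log Q = −4.814.
Applying E = E° − (RT ln10/nF)·log Q gives +0.13 − (0.0592/3)(−4.814) = +0.22 V.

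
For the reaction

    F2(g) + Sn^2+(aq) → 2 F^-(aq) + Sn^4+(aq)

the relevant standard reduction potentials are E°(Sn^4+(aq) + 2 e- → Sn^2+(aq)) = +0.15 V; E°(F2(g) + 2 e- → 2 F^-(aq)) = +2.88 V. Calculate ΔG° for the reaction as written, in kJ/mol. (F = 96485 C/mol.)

−527 kJ/mol

In the reaction as written F2(g) is reduced, so the F₂/F⁻ couple is the cathode and Sn⁴⁺/Sn²⁺ is the anode.
E°cell = +2.88 − (+0.15) = +2.73 V; balancing electrons gives n = 2.
ΔG° = −nFE°cell = −(2)(96485)(+2.73) J/mol = −527 kJ/mol.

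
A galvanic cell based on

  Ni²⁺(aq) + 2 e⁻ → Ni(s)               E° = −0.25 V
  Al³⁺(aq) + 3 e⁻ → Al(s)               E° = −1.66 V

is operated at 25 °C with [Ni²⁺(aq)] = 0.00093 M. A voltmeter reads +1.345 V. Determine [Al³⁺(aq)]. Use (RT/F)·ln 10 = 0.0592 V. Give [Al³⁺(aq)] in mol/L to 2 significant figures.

The Ni²⁺/Ni couple has the larger reduction potential, so it is the cathode: E°cell = −0.25 − (−1.66) = +1.41 V and n = 6.
Rearranging E = E° − (0.0592/n)·log Q gives log Q = 6(+1.41 − (+1.345))/0.0592 = 6.588.
Balancing electrons gives 3 Ni²⁺(aq) + 2 Al(s) → 3 Ni(s) + 2 Al³⁺(aq); thus Q = [Al³⁺(aq)]^2 / [Ni²⁺(aq)]^3.
Solving for the unknown gives log [Al³⁺(aq)] = −1.253, so [Al³⁺(aq)] ≈ 0.056 M.

0.056 M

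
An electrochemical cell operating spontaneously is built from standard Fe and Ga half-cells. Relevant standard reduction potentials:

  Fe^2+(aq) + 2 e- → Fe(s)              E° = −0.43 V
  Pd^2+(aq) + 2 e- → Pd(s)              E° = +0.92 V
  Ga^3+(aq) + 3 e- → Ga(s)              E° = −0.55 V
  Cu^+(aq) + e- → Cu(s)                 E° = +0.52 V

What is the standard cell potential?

Of the two couples in this cell, the one with the more positive reduction potential is reduced at the cathode: here that is Fe²⁺/Fe (−0.43 V); Ga³⁺/Ga (−0.55 V) is the anode.
E°cell = E°(cathode) − E°(anode) = −0.43 − (−0.55) = +0.12 V.

+0.12 V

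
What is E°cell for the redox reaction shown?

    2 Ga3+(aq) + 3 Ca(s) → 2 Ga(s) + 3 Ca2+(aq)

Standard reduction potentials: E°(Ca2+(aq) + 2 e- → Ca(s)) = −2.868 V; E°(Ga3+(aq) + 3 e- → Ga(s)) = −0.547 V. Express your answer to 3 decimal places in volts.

In the reaction as written, Ga3+(aq) is reduced (cathode) and Ca2+(aq) is produced by oxidation at the anode.
E°cell = E°(cathode) − E°(anode) = −0.547 − (−2.868) = +2.321 V.

+2.321 V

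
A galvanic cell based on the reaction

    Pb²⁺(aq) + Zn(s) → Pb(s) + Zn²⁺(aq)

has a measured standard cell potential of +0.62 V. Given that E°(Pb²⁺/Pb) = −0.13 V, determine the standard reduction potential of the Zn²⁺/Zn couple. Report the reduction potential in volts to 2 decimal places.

In the reaction as written the Pb²⁺/Pb couple is reduced (cathode) and Zn²⁺/Zn is oxidized (anode), so E°cell = E°(Pb²⁺/Pb) − E°(Zn²⁺/Zn).
E°(Zn²⁺/Zn) = E°(cathode) − E°cell = −0.13 − (+0.62) = −0.75 V.

−0.75 V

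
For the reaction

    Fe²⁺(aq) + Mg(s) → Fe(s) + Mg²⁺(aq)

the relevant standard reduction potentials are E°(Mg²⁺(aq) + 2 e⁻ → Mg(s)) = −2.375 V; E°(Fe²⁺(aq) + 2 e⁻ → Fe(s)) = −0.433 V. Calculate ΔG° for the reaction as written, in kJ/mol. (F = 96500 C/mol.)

−375 kJ/mol

In the reaction as written Fe²⁺(aq) is reduced, so the Fe²⁺/Fe couple is the cathode and Mg²⁺/Mg is the anode.
E°cell = −0.433 − (−2.375) = +1.942 V; balancing electrons gives n = 2.
ΔG° = −nFE°cell = −(2)(96500)(+1.942) J/mol = −375 kJ/mol.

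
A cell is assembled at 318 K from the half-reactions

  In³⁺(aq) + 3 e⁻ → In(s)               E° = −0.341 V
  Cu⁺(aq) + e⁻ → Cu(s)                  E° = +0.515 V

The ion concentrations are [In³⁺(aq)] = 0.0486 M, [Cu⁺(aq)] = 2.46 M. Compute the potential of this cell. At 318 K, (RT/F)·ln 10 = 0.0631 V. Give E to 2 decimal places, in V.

+0.91 V

Since E°(Cu⁺/Cu) > E°(In³⁺/In), Cu⁺/Cu serves as the cathode.
E°cell = E°cat − E°an = +0.515 − (−0.341) = +0.856 V; n = 3.
Balancing gives 3 Cu⁺(aq) + In(s) → 3 Cu(s) + In³⁺(aq); hence Q = [In³⁺(aq)] / [Cu⁺(aq)]^3 = 0.00326 (log Q = −2.486).
By the Nernst equation, E = +0.856 − (0.0631/3)·(−2.486) = +0.91 V.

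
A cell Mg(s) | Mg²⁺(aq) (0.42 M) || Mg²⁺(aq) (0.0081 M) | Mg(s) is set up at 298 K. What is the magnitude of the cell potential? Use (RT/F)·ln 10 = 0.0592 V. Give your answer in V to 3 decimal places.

0.051 V

For a concentration cell E°cell = 0, since both electrodes use the same couple.
The compartment with the higher Mg²⁺(aq) concentration (0.42 M) acts as the cathode; ions are reduced there and produced at the dilute (0.0081 M) anode.
With n = 2, Ecell = −(0.0592/2)·log([dilute]/[conc]) = −(0.0592/2)·log(0.0081/0.42) = +0.051 V.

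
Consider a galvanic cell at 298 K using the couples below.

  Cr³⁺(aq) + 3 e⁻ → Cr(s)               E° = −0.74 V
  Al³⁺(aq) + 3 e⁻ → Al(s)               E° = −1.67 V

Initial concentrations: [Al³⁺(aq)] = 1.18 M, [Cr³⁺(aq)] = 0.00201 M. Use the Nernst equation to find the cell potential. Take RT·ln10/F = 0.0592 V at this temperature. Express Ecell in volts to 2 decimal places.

The Cr³⁺/Cr couple has the more positive E°, so it is the cathode; Al³⁺/Al is the anode.
The standard potential is −0.74 − (−1.67) = +0.93 V and the balanced reaction transfers n = 3 electrons.
The balanced reaction is Cr³⁺(aq) + Al(s) → Cr(s) + Al³⁺(aq), so Q = [Al³⁺(aq)] / [Cr³⁺(aq)] = 587 and log Q = 2.769.
By the Nernst equation, E = +0.93 − (0.0592/3)·(2.769) = +0.88 V.

+0.88 V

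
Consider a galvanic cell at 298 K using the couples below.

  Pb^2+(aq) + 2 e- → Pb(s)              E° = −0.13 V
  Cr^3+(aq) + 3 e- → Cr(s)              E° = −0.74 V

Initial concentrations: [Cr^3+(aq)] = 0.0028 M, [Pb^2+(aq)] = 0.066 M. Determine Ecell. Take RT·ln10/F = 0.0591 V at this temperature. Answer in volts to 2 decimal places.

Pb²⁺/Pb is reduced (cathode, E° = −0.13 V) and Cr³⁺/Cr is oxidized (anode).
E°cell = −0.13 − (−0.74) = +0.61 V, with n = 6 electrons transferred.
The balanced reaction is 3 Pb^2+(aq) + 2 Cr(s) → 3 Pb(s) + 2 Cr^3+(aq), so Q = [Cr^3+(aq)]^2 / [Pb^2+(aq)]^3 = 0.0273 and log Q = −1.564.
E = E° − (0.0591/n)·log Q = +0.61 − (0.0591/6)(−1.564) = +0.63 V.

+0.63 V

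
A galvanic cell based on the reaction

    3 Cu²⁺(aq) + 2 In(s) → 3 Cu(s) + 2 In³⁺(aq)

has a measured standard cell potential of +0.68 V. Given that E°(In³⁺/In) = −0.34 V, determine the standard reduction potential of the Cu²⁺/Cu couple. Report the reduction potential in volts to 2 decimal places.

In the reaction as written the Cu²⁺/Cu couple is reduced (cathode) and In³⁺/In is oxidized (anode), so E°cell = E°(Cu²⁺/Cu) − E°(In³⁺/In).
E°(Cu²⁺/Cu) = E°cell + E°(anode) = +0.68 + (−0.34) = +0.34 V.

+0.34 V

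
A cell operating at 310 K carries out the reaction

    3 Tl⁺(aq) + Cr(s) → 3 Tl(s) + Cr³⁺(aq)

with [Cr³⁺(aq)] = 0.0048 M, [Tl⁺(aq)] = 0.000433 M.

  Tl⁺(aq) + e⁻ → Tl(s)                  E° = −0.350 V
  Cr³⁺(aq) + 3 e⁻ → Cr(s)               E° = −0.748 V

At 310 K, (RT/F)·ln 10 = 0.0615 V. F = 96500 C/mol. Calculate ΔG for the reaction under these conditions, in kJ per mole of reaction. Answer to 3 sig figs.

E°cell = −0.350 − (−0.748) = +0.398 V; the balanced reaction transfers n = 3 electrons.
Q = [Cr³⁺(aq)] / [Tl⁺(aq)]^3 = 5.91×10^7, so log Q = 7.772 and E = +0.398 − (0.0615/3)(7.772) = +0.2387 V.
Then ΔG = −nFE = −3 × 96500 × +0.2387 J/mol = −69.1 kJ/mol.

−69.1 kJ/mol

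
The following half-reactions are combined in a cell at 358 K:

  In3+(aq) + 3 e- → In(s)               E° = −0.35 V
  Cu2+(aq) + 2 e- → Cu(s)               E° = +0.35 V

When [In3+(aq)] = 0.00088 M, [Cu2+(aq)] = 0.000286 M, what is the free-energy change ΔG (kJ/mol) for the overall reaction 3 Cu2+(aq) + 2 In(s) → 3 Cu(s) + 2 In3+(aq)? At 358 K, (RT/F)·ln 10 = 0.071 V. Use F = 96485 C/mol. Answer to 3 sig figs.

−374 kJ/mol

With Cu²⁺/Cu reduced at the cathode, E°cell = +0.35 − (−0.35) = +0.70 V and n = 6.
The reaction quotient is [In3+(aq)]^2 / [Cu2+(aq)]^3 = 3.31×10^4; by Nernst, E = +0.70 − (0.071/6)(4.520) = +0.6465 V.
ΔG = −nFE = −(6)(96485)(+0.6465) J/mol = −374 kJ/mol.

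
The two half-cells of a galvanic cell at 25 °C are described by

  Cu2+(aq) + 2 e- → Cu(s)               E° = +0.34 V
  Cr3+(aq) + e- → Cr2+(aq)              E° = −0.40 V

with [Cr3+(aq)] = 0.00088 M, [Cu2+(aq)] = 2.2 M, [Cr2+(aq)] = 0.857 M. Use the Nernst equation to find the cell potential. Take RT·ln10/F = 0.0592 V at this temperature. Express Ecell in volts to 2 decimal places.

+0.93 V

The Cu²⁺/Cu couple has the more positive E°, so it is the cathode; Cr³⁺/Cr²⁺ is the anode.
The standard potential is +0.34 − (−0.40) = +0.74 V and the balanced reaction transfers n = 2 electrons.
For the overall reaction Cu2+(aq) + 2 Cr2+(aq) → Cu(s) + 2 Cr3+(aq), Q = [Cr3+(aq)]^2 / ([Cu2+(aq)]·[Cr2+(aq)]^2) = 4.79×10^−7, giving log Q = −6.319.
By the Nernst equation, E = +0.74 − (0.0592/2)·(−6.319) = +0.93 V.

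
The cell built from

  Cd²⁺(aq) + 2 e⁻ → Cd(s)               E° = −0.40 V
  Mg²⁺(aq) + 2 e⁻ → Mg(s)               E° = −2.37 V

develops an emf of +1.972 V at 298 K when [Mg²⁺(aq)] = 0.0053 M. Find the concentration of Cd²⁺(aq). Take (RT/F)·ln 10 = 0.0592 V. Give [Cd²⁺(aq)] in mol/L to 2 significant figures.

With Cd²⁺/Cd at the cathode and Mg²⁺/Mg at the anode, E°cell = −0.40 − (−2.37) = +1.97 V (n = 2).
Since E = E° − (0.0592/n)·log Q, log Q = n(E° − E)/0.0592 = −0.068.
The balanced reaction is Cd²⁺(aq) + Mg(s) → Cd(s) + Mg²⁺(aq), so Q = [Mg²⁺(aq)] / [Cd²⁺(aq)].
Solving for the unknown gives log [Cd²⁺(aq)] = −2.208, so [Cd²⁺(aq)] ≈ 0.0062 M.

0.0062 M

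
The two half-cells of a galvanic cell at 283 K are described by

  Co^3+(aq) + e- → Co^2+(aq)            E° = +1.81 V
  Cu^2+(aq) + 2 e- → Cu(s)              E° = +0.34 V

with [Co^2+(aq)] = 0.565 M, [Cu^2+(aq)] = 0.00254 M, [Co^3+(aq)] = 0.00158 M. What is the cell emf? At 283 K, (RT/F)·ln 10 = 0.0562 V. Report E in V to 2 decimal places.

+1.40 V

Co³⁺/Co²⁺ is reduced (cathode, E° = +1.81 V) and Cu²⁺/Cu is oxidized (anode).
The standard potential is +1.81 − (+0.34) = +1.47 V and the balanced reaction transfers n = 2 electrons.
The balanced reaction is 2 Co^3+(aq) + Cu(s) → 2 Co^2+(aq) + Cu^2+(aq), so Q = ([Co^2+(aq)]^2·[Cu^2+(aq)]) / [Co^3+(aq)]^2 = 325 and log Q = 2.512.
E = E° − (0.0562/n)·log Q = +1.47 − (0.0562/2)(2.512) = +1.40 V.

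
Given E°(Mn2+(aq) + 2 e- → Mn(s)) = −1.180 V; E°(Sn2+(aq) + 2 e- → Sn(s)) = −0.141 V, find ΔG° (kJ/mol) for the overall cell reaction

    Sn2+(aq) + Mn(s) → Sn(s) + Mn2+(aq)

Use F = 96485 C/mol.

−200 kJ/mol

In the reaction as written Sn2+(aq) is reduced, so the Sn²⁺/Sn couple is the cathode and Mn²⁺/Mn is the anode.
E°cell = −0.141 − (−1.180) = +1.039 V; balancing electrons gives n = 2.
ΔG° = −nFE°cell = −(2)(96485)(+1.039) J/mol = −200 kJ/mol.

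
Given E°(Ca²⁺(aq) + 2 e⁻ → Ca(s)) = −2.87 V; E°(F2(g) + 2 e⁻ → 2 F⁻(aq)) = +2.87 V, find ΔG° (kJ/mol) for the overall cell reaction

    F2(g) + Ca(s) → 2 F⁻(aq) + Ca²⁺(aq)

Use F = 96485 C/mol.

−1108 kJ/mol

In the reaction as written F2(g) is reduced, so the F₂/F⁻ couple is the cathode and Ca²⁺/Ca is the anode.
E°cell = +2.87 − (−2.87) = +5.74 V; balancing electrons gives n = 2.
ΔG° = −nFE°cell = −(2)(96485)(+5.74) J/mol = −1108 kJ/mol.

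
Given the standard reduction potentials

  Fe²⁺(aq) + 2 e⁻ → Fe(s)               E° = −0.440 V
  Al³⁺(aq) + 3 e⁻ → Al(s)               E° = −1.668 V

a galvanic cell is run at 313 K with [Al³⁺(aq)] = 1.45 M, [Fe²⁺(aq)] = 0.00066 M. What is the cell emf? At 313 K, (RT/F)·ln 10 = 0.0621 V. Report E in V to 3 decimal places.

+1.126 V

Since E°(Fe²⁺/Fe) > E°(Al³⁺/Al), Fe²⁺/Fe serves as the cathode.
E°cell = −0.440 − (−1.668) = +1.228 V, with n = 6 electrons transferred.
The balanced reaction is 3 Fe²⁺(aq) + 2 Al(s) → 3 Fe(s) + 2 Al³⁺(aq), so Q = [Al³⁺(aq)]^2 / [Fe²⁺(aq)]^3 = 7.31×10^9 and log Q = 9.864.
Applying E = E° − (RT ln10/nF)·log Q gives +1.228 − (0.0621/6)(9.864) = +1.126 V.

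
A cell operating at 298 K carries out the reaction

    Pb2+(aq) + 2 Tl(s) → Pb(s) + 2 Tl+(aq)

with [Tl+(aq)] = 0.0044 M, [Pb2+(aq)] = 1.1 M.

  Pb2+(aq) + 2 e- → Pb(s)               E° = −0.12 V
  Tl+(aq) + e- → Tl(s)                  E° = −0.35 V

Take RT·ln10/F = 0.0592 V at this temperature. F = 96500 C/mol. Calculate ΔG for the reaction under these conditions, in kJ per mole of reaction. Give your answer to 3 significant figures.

−71.5 kJ/mol

E°cell = −0.12 − (−0.35) = +0.23 V; the balanced reaction transfers n = 2 electrons.
The reaction quotient is [Tl+(aq)]^2 / [Pb2+(aq)] = 1.76×10^−5; by Nernst, E = +0.23 − (0.0592/2)(−4.754) = +0.3707 V.
ΔG = −nFE = −(2)(96500)(+0.3707) J/mol = −71.5 kJ/mol.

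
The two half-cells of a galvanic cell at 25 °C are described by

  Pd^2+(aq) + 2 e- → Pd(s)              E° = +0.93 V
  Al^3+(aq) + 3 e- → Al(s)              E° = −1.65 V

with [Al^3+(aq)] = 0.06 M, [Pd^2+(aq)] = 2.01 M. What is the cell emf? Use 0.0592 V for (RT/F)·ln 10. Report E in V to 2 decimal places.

The Pd²⁺/Pd couple has the more positive E°, so it is the cathode; Al³⁺/Al is the anode.
E°cell = +0.93 − (−1.65) = +2.58 V, with n = 6 electrons transferred.
For the overall reaction 3 Pd^2+(aq) + 2 Al(s) → 3 Pd(s) + 2 Al^3+(aq), Q = [Al^3+(aq)]^2 / [Pd^2+(aq)]^3 = 0.000443, giving log Q = −3.353.
Applying E = E° − (RT ln10/nF)·log Q gives +2.58 − (0.0592/6)(−3.353) = +2.61 V.

+2.61 V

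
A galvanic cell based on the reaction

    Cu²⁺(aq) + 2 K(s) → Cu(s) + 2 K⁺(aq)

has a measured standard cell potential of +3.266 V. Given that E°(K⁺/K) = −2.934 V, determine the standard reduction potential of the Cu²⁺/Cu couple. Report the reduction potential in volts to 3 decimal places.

+0.332 V

In the reaction as written the Cu²⁺/Cu couple is reduced (cathode) and K⁺/K is oxidized (anode), so E°cell = E°(Cu²⁺/Cu) − E°(K⁺/K).
E°(Cu²⁺/Cu) = E°cell + E°(anode) = +3.266 + (−2.934) = +0.332 V.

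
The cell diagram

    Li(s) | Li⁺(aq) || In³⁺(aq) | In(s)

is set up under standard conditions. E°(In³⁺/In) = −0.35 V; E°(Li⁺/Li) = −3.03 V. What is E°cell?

By convention the left-hand electrode in cell notation is the anode (oxidation) and the right-hand electrode is the cathode (reduction).
E°cell = E°(right) − E°(left) = −0.35 − (−3.03) = +2.68 V.

+2.68 V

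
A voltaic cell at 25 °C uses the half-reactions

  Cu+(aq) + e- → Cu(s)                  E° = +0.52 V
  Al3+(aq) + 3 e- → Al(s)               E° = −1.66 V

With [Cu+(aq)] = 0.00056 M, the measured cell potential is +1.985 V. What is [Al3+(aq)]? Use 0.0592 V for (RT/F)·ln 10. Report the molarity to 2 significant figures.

1.3 M

With Cu⁺/Cu at the cathode and Al³⁺/Al at the anode, E°cell = +0.52 − (−1.66) = +2.18 V (n = 3).
From the Nernst equation, log Q = n(E° − E)/0.0592 = 3·(+2.18 − (+1.985))/0.0592 = 9.882.
The balanced reaction is 3 Cu+(aq) + Al(s) → 3 Cu(s) + Al3+(aq), so Q = [Al3+(aq)] / [Cu+(aq)]^3.
Isolating [Al3+(aq)] in Q = 10^{9.882} yields log [Al3+(aq)] = 0.127, i.e. 1.3 M.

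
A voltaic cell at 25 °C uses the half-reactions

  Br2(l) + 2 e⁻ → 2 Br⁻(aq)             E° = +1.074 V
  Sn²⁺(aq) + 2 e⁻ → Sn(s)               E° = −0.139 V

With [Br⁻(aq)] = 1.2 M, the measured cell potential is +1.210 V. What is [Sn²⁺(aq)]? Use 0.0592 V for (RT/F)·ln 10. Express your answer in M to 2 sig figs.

0.88 M

The Br₂/Br⁻ couple has the larger reduction potential, so it is the cathode: E°cell = +1.074 − (−0.139) = +1.213 V and n = 2.
From the Nernst equation, log Q = n(E° − E)/0.0592 = 2·(+1.213 − (+1.210))/0.0592 = 0.101.
The balanced reaction is Br2(l) + Sn(s) → 2 Br⁻(aq) + Sn²⁺(aq), so Q = [Br⁻(aq)]^2·[Sn²⁺(aq)].
Substituting the known concentrations and solving, log [Sn²⁺(aq)] = −0.057 and [Sn²⁺(aq)] = 0.88 M.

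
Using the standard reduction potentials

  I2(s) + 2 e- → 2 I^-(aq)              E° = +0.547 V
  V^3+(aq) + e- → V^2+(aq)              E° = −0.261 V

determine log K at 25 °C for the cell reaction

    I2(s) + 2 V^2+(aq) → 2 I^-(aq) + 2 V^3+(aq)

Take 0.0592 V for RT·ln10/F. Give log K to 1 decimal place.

log K = 27.3

The I₂/I⁻ couple is reduced (cathode); E°cell = +0.547 − (−0.261) = +0.808 V with n = 2.
At equilibrium E = 0, so log K = nE°cell / 0.0592 = (2)(+0.808) / 0.0592 = 27.3.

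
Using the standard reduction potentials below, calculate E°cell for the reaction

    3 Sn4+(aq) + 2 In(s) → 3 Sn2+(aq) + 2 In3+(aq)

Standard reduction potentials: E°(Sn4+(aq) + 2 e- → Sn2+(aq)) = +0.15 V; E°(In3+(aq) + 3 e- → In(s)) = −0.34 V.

Sn4+(aq) gains electrons, so the Sn⁴⁺/Sn²⁺ couple is the cathode; the In³⁺/In couple is the anode.
E°cell = E°(cathode) − E°(anode) = +0.15 − (−0.34) = +0.49 V.
The positive value indicates the reaction is spontaneous as written.

+0.49 V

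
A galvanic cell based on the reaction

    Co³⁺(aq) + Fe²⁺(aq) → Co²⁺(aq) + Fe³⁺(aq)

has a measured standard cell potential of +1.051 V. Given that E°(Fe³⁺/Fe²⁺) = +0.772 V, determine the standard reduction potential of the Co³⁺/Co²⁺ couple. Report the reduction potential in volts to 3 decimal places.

In the reaction as written the Co³⁺/Co²⁺ couple is reduced (cathode) and Fe³⁺/Fe²⁺ is oxidized (anode), so E°cell = E°(Co³⁺/Co²⁺) − E°(Fe³⁺/Fe²⁺).
E°(Co³⁺/Co²⁺) = E°cell + E°(anode) = +1.051 + (+0.772) = +1.823 V.

+1.823 V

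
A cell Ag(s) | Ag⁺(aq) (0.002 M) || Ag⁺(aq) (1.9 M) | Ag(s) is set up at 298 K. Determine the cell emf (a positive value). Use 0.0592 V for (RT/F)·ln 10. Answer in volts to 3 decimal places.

For a concentration cell E°cell = 0, since both electrodes use the same couple.
The compartment with the higher Ag⁺(aq) concentration (1.9 M) acts as the cathode; ions are reduced there and produced at the dilute (0.002 M) anode.
With n = 1, Ecell = −(0.0592/1)·log([dilute]/[conc]) = −(0.0592/1)·log(0.002/1.9) = +0.176 V.

0.176 V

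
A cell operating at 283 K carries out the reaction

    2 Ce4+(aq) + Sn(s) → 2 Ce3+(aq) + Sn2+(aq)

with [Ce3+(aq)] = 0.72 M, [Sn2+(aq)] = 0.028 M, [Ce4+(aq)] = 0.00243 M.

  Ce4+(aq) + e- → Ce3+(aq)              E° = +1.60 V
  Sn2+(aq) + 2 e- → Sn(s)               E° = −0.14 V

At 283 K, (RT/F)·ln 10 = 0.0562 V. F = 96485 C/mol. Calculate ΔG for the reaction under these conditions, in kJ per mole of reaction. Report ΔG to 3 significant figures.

−317 kJ/mol

With Ce⁴⁺/Ce³⁺ reduced at the cathode, E°cell = +1.60 − (−0.14) = +1.74 V and n = 2.
The reaction quotient is ([Ce3+(aq)]^2·[Sn2+(aq)]) / [Ce4+(aq)]^2 = 2.46×10^3; by Nernst, E = +1.74 − (0.0562/2)(3.391) = +1.6447 V.
Then ΔG = −nFE = −2 × 96485 × +1.6447 J/mol = −317 kJ/mol.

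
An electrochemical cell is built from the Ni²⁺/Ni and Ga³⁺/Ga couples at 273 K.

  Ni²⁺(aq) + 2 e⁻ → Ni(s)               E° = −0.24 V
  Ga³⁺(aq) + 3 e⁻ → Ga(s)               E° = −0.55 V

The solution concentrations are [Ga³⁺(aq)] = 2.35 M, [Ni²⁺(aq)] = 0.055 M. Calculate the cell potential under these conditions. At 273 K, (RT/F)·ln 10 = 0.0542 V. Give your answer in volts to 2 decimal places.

Since E°(Ni²⁺/Ni) > E°(Ga³⁺/Ga), Ni²⁺/Ni serves as the cathode.
E°cell = −0.24 − (−0.55) = +0.31 V, with n = 6 electrons transferred.
For the overall reaction 3 Ni²⁺(aq) + 2 Ga(s) → 3 Ni(s) + 2 Ga³⁺(aq), Q = [Ga³⁺(aq)]^2 / [Ni²⁺(aq)]^3 = 3.32×10^4, giving log Q = 4.521.
Applying E = E° − (RT ln10/nF)·log Q gives +0.31 − (0.0542/6)(4.521) = +0.27 V.

+0.27 V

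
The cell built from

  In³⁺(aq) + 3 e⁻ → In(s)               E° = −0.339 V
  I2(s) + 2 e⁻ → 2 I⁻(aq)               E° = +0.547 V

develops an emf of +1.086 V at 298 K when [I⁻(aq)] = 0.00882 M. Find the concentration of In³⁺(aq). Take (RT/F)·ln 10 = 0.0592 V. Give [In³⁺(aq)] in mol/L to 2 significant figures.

0.00011 M

I₂/I⁻ is the cathode (higher E°); E°cell = +0.547 − (−0.339) = +0.886 V with n = 6.
Rearranging E = E° − (0.0592/n)·log Q gives log Q = 6(+0.886 − (+1.086))/0.0592 = −20.270.
The balanced reaction is 3 I2(s) + 2 In(s) → 6 I⁻(aq) + 2 In³⁺(aq), so Q = [I⁻(aq)]^6·[In³⁺(aq)]^2.
Substituting the known concentrations and solving, log [In³⁺(aq)] = −3.971 and [In³⁺(aq)] = 0.00011 M.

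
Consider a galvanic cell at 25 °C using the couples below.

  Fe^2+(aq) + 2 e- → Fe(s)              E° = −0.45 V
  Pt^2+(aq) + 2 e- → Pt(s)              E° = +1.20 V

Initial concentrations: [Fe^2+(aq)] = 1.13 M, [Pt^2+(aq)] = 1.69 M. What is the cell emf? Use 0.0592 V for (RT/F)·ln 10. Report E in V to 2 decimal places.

+1.66 V

Since E°(Pt²⁺/Pt) > E°(Fe²⁺/Fe), Pt²⁺/Pt serves as the cathode.
E°cell = +1.20 − (−0.45) = +1.65 V, with n = 2 electrons transferred.
The balanced reaction is Pt^2+(aq) + Fe(s) → Pt(s) + Fe^2+(aq), so Q = [Fe^2+(aq)] / [Pt^2+(aq)] = 0.669 and log Q = −0.175.
By the Nernst equation, E = +1.65 − (0.0592/2)·(−0.175) = +1.66 V.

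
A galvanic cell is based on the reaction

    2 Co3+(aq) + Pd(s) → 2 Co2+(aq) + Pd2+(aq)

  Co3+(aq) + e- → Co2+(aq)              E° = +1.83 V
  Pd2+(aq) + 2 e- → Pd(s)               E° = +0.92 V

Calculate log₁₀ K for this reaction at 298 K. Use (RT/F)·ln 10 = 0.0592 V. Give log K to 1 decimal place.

log K = 30.7

The Co³⁺/Co²⁺ couple is reduced (cathode); E°cell = +1.83 − (+0.92) = +0.91 V with n = 2.
At equilibrium E = 0, so log K = nE°cell / 0.0592 = (2)(+0.91) / 0.0592 = 30.7.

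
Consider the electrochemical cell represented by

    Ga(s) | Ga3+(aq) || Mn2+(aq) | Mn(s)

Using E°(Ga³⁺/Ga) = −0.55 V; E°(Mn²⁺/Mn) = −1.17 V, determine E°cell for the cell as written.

By convention the left-hand electrode in cell notation is the anode (oxidation) and the right-hand electrode is the cathode (reduction).
E°cell = E°(right) − E°(left) = −1.17 − (−0.55) = −0.62 V.
The negative sign shows that, as written, the cell would require an external voltage to drive the reaction.

−0.62 V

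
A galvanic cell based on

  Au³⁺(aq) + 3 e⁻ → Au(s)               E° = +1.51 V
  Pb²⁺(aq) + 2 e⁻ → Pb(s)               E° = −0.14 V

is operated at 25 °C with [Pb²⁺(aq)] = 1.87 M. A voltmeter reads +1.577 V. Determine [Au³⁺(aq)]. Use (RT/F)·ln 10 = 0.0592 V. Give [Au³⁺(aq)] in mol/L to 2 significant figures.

0.00051 M

Au³⁺/Au is the cathode (higher E°); E°cell = +1.51 − (−0.14) = +1.65 V with n = 6.
Since E = E° − (0.0592/n)·log Q, log Q = n(E° − E)/0.0592 = 7.399.
The balanced reaction is 2 Au³⁺(aq) + 3 Pb(s) → 2 Au(s) + 3 Pb²⁺(aq), so Q = [Pb²⁺(aq)]^3 / [Au³⁺(aq)]^2.
Isolating [Au³⁺(aq)] in Q = 10^{7.399} yields log [Au³⁺(aq)] = −3.292, i.e. 0.00051 M.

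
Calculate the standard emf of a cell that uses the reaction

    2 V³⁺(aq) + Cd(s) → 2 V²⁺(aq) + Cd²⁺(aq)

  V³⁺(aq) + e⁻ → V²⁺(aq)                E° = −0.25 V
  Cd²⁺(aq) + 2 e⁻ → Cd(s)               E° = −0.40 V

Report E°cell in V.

V³⁺(aq) gains electrons, so the V³⁺/V²⁺ couple is the cathode; the Cd²⁺/Cd couple is the anode.
E°cell = E°(cathode) − E°(anode) = −0.25 − (−0.40) = +0.15 V.

+0.15 V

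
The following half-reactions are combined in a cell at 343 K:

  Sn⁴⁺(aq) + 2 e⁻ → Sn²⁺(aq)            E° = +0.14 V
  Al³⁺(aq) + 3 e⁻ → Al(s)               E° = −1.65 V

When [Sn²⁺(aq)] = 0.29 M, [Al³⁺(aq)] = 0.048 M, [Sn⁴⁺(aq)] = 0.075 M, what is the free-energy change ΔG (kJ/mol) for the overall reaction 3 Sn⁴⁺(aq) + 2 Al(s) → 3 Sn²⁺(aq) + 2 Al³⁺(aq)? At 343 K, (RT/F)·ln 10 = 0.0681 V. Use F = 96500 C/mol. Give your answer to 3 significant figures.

E°cell = +0.14 − (−1.65) = +1.79 V; the balanced reaction transfers n = 6 electrons.
Here Q = ([Sn²⁺(aq)]^3·[Al³⁺(aq)]^2) / [Sn⁴⁺(aq)]^3 = 0.133 (log Q = −0.876), giving E = +1.79 − (0.0681/6)·(−0.876) = +1.7999 V.
Then ΔG = −nFE = −6 × 96500 × +1.7999 J/mol = −1040 kJ/mol.

−1040 kJ/mol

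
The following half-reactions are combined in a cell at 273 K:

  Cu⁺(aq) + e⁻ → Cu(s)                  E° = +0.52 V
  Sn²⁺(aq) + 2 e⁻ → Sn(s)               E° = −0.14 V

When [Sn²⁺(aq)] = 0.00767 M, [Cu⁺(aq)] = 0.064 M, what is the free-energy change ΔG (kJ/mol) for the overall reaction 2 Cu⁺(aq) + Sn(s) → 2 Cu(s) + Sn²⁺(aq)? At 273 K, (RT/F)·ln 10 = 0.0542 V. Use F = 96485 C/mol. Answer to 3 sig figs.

E°cell = +0.52 − (−0.14) = +0.66 V; the balanced reaction transfers n = 2 electrons.
Q = [Sn²⁺(aq)] / [Cu⁺(aq)]^2 = 1.87, so log Q = 0.272 and E = +0.66 − (0.0542/2)(0.272) = +0.6526 V.
Then ΔG = −nFE = −2 × 96485 × +0.6526 J/mol = −126 kJ/mol.

−126 kJ/mol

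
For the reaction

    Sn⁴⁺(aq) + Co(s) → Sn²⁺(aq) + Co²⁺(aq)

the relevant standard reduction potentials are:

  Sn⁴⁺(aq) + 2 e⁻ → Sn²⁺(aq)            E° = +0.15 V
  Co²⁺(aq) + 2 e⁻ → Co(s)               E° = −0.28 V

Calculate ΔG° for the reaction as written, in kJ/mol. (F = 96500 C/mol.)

In the reaction as written Sn⁴⁺(aq) is reduced, so the Sn⁴⁺/Sn²⁺ couple is the cathode and Co²⁺/Co is the anode.
E°cell = +0.15 − (−0.28) = +0.43 V; balancing electrons gives n = 2.
ΔG° = −nFE°cell = −(2)(96500)(+0.43) J/mol = −83.0 kJ/mol.

−83.0 kJ/mol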